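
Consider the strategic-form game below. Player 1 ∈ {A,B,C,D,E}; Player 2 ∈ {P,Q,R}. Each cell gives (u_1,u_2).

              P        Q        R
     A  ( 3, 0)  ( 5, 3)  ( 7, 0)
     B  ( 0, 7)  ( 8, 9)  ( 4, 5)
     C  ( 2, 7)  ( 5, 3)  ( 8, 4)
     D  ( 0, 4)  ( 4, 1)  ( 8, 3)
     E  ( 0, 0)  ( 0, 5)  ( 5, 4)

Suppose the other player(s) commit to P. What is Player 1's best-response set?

argmax u_1 = {A}

u_1(A vs P) = 3
u_1(B vs P) = 0
u_1(C vs P) = 2
u_1(D vs P) = 0
u_1(E vs P) = 0
max payoff 3 at {A}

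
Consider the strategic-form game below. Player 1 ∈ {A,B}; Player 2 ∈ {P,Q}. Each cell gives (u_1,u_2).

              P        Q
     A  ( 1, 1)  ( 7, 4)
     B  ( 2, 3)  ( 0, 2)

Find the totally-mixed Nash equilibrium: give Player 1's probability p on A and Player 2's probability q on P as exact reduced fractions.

(p,q) = (1/4, 7/8)

P1 indiff ⇒ q·1+(1-q)·7 = q·2+(1-q)·0 ⇒ q(-1) = (1-q)(-7) ⇒ q = 7/8
P2 indiff ⇒ p·1+(1-p)·3 = p·4+(1-p)·2 ⇒ p(-3) = (1-p)(-1) ⇒ p = 1/4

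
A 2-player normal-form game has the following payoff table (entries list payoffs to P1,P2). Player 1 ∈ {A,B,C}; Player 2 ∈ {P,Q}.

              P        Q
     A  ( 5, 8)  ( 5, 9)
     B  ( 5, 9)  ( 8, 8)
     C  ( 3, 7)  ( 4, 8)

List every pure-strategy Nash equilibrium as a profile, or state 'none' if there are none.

(A,P): not NE [P2→Q gives 9>8]
(A,Q): not NE [P1→B gives 8>5]
(B,P): NE
(B,Q): not NE [P2→P gives 9>8]
(C,P): not NE [P1→B gives 5>3; P2→Q gives 8>7]
(C,Q): not NE [P1→B gives 8>4]

Nash profiles: (B,P)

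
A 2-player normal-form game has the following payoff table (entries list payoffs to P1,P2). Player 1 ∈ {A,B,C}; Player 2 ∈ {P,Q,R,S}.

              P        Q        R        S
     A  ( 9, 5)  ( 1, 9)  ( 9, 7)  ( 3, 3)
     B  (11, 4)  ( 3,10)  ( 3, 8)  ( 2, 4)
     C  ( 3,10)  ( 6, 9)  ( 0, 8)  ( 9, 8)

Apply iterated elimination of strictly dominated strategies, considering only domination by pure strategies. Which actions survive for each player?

Survivors P1:{B,C} P2:{P,Q}

P2 drop R (Q beats it: A:9>7 B:10>8 C:9>8)
P2 drop S (Q beats it: A:9>3 B:10>4 C:9>8)
P1 drop A (B beats it: P:11>9 Q:3>1)
P1→{B,C} P2→{P,Q}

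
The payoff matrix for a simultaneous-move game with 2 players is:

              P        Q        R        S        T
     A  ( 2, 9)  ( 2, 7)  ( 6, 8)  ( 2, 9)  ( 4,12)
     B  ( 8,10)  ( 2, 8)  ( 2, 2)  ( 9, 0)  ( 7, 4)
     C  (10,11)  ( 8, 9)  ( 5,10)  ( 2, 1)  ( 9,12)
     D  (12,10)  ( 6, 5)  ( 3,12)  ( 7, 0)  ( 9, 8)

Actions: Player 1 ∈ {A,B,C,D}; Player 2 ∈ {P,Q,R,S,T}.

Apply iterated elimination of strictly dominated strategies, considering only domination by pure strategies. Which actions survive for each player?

IESDS → P1:{A,C,D} P2:{P,R,T}

P2 drop Q (P beats it: A:9>7 B:10>8 C:11>9 D:10>5)
P2 drop S (T beats it: A:12>9 B:4>0 C:12>1 D:8>0)
P1 drop B (C beats it: P:10>8 R:5>2 T:9>7)
P1→{A,C,D} P2→{P,R,T}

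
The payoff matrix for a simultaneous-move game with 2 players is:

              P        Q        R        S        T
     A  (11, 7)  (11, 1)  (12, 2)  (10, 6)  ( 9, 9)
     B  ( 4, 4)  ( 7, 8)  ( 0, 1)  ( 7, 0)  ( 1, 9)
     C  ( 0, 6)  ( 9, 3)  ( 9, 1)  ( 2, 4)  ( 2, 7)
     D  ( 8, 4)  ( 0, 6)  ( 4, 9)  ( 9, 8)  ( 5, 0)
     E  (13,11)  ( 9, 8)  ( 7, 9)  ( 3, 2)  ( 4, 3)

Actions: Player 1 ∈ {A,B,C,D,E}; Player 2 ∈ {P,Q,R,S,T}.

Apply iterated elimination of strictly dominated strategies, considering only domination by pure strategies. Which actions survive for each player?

Remaining: P1:{A,E} P2:{P,T}

P1 drop B (A beats it: P:11>4 Q:11>7 R:12>0 S:10>7 T:9>1)
P1 drop C (A beats it: P:11>0 Q:11>9 R:12>9 S:10>2 T:9>2)
P1 drop D (A beats it: P:11>8 Q:11>0 R:12>4 S:10>9 T:9>5)
P2 drop Q (P beats it: A:7>1 E:11>8)
P2 drop R (P beats it: A:7>2 E:11>9)
P2 drop S (P beats it: A:7>6 E:11>2)
P1→{A,E} P2→{P,T}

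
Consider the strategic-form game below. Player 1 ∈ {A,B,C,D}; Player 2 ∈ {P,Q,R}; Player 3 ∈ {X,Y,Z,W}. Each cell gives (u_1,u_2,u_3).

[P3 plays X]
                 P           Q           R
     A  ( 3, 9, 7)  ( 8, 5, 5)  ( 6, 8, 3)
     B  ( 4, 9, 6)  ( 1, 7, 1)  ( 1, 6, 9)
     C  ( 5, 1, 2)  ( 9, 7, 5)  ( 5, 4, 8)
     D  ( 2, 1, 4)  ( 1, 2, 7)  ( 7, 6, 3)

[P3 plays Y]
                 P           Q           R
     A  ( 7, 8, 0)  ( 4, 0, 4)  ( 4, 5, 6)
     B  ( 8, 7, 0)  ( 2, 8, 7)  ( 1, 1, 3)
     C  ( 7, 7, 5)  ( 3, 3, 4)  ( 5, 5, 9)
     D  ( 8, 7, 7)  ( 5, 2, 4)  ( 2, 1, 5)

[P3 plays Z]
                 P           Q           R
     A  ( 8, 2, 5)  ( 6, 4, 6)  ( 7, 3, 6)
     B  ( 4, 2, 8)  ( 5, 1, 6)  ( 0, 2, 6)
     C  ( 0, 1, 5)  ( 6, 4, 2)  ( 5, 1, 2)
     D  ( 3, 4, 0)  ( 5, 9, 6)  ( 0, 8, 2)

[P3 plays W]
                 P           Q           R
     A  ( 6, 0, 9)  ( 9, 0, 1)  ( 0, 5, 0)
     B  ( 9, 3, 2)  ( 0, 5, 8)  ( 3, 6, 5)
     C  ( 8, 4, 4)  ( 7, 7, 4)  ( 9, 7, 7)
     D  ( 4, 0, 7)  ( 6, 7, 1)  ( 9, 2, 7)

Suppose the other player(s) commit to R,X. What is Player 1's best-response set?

u_1(A vs R,X) = 6
u_1(B vs R,X) = 1
u_1(C vs R,X) = 5
u_1(D vs R,X) = 7
max payoff 7 at {D}

argmax u_1 = {D}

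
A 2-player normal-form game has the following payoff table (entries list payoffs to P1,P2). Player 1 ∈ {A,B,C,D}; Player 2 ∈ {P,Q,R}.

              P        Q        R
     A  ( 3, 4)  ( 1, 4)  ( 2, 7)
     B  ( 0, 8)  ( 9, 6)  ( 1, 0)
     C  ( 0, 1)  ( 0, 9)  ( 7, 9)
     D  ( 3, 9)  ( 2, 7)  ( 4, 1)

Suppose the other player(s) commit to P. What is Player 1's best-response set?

u_1(A vs P) = 3
u_1(B vs P) = 0
u_1(C vs P) = 0
u_1(D vs P) = 3
max payoff 3 at {A,D}

P1 best: {A,D}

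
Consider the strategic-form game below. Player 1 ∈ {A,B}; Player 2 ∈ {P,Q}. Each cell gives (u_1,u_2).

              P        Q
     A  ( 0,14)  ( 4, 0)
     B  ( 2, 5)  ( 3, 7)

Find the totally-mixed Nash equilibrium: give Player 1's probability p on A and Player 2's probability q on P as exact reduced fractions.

P1 indiff ⇒ q·0+(1-q)·4 = q·2+(1-q)·3 ⇒ q(-2) = (1-q)(-1) ⇒ q = 1/3
P2 indiff ⇒ p·14+(1-p)·5 = p·0+(1-p)·7 ⇒ p(14) = (1-p)(2) ⇒ p = 1/8

P1 mixes 1/8 on A; P2 mixes 1/3 on P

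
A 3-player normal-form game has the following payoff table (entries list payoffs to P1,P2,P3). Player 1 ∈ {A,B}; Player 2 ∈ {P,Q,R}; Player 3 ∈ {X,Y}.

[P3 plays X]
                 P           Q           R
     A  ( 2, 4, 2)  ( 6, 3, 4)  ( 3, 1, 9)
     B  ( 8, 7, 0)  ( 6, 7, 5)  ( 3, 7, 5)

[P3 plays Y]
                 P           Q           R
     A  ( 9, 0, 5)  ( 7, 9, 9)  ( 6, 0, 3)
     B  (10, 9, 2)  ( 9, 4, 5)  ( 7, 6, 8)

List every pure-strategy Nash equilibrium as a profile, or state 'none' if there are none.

(A,P,X): not NE [P1→B gives 8>2; P3→Y gives 5>2]
(A,P,Y): not NE [P1→B gives 10>9; P2→Q gives 9>0]
(A,Q,X): not NE [P2→P gives 4>3; P3→Y gives 9>4]
(A,Q,Y): not NE [P1→B gives 9>7]
(A,R,X): not NE [P2→P gives 4>1]
(A,R,Y): not NE [P1→B gives 7>6; P2→Q gives 9>0; P3→X gives 9>3]
(B,P,X): not NE [P3→Y gives 2>0]
(B,P,Y): NE
(B,Q,X): NE
(B,Q,Y): not NE [P2→P gives 9>4]
(B,R,X): not NE [P3→Y gives 8>5]
(B,R,Y): not NE [P2→P gives 9>6]

Nash profiles: (B,P,Y), (B,Q,X)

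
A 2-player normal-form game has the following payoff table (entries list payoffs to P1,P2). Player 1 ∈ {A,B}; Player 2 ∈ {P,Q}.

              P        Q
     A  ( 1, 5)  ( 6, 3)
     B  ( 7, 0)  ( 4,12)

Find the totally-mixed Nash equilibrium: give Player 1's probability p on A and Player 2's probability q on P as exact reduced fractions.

P1 indiff ⇒ q·1+(1-q)·6 = q·7+(1-q)·4 ⇒ q(-6) = (1-q)(-2) ⇒ q = 1/4
P2 indiff ⇒ p·5+(1-p)·0 = p·3+(1-p)·12 ⇒ p(2) = (1-p)(12) ⇒ p = 6/7

P1 mixes 6/7 on A; P2 mixes 1/4 on P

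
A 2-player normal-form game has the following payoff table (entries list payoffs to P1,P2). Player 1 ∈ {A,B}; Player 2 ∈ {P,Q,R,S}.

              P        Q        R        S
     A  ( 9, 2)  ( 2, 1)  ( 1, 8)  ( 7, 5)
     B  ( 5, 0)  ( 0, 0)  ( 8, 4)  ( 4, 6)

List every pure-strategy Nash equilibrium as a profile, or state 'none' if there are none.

PSNE: ∅

(A,P): not NE [P2→R gives 8>2]
(A,Q): not NE [P2→R gives 8>1]
(A,R): not NE [P1→B gives 8>1]
(A,S): not NE [P2→R gives 8>5]
(B,P): not NE [P1→A gives 9>5; P2→S gives 6>0]
(B,Q): not NE [P1→A gives 2>0; P2→S gives 6>0]
(B,R): not NE [P2→S gives 6>4]
(B,S): not NE [P1→A gives 7>4]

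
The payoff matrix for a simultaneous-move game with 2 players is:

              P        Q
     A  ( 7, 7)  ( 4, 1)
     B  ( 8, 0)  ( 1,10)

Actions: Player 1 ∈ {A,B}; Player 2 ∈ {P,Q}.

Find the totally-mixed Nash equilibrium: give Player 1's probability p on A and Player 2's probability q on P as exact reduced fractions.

P1 mixes 5/8 on A; P2 mixes 3/4 on P

P1 indiff ⇒ q·7+(1-q)·4 = q·8+(1-q)·1 ⇒ q(-1) = (1-q)(-3) ⇒ q = 3/4
P2 indiff ⇒ p·7+(1-p)·0 = p·1+(1-p)·10 ⇒ p(6) = (1-p)(10) ⇒ p = 5/8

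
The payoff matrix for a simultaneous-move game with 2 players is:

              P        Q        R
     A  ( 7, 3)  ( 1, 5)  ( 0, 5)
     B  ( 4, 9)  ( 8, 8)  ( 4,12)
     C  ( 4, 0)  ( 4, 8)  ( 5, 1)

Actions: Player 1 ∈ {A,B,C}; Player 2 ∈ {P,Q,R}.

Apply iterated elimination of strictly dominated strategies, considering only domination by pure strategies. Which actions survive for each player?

Survivors P1:{B,C} P2:{Q,R}

P2 drop P (R beats it: A:5>3 B:12>9 C:1>0)
P1 drop A (B beats it: Q:8>1 R:4>0)
P1→{B,C} P2→{Q,R}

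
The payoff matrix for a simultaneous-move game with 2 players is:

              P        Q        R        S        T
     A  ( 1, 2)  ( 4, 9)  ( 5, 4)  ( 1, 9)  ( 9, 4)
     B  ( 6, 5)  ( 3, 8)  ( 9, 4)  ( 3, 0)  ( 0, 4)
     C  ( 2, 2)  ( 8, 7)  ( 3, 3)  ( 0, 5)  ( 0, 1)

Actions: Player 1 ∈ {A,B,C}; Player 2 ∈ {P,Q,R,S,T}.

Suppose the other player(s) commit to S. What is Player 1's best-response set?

u_1(A vs S) = 1
u_1(B vs S) = 3
u_1(C vs S) = 0
max payoff 3 at {B}

P1 best: {B}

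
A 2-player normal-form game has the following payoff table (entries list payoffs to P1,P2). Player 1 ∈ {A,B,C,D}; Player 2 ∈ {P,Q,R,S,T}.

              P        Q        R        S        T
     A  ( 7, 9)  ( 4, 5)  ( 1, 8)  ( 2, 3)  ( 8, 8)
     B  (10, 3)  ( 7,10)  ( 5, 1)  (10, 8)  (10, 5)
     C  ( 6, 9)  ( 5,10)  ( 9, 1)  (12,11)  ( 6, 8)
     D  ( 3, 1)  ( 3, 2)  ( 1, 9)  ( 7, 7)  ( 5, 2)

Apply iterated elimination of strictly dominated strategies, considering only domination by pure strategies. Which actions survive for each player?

Remaining: P1:{B,C} P2:{Q,S}

P1 drop A (B beats it: P:10>7 Q:7>4 R:5>1 S:10>2 T:10>8)
P1 drop D (B beats it: P:10>3 Q:7>3 R:5>1 S:10>7 T:10>5)
P2 drop P (Q beats it: B:10>3 C:10>9)
P2 drop R (Q beats it: B:10>1 C:10>1)
P2 drop T (Q beats it: B:10>5 C:10>8)
P1→{B,C} P2→{Q,S}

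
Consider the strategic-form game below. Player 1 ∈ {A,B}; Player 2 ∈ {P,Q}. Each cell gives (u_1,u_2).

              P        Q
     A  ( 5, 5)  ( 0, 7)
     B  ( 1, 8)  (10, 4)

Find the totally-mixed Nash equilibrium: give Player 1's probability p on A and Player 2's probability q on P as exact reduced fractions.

P1 mixes 2/3 on A; P2 mixes 5/7 on P

P1 indiff ⇒ q·5+(1-q)·0 = q·1+(1-q)·10 ⇒ q(4) = (1-q)(10) ⇒ q = 5/7
P2 indiff ⇒ p·5+(1-p)·8 = p·7+(1-p)·4 ⇒ p(-2) = (1-p)(-4) ⇒ p = 2/3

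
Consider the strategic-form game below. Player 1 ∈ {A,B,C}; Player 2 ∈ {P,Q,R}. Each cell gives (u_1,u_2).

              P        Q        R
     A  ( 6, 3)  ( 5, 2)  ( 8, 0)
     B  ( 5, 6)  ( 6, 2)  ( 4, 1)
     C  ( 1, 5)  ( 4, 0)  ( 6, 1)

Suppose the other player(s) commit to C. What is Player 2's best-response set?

P2 best: {P}

u_2(P vs C) = 5
u_2(Q vs C) = 0
u_2(R vs C) = 1
max payoff 5 at {P}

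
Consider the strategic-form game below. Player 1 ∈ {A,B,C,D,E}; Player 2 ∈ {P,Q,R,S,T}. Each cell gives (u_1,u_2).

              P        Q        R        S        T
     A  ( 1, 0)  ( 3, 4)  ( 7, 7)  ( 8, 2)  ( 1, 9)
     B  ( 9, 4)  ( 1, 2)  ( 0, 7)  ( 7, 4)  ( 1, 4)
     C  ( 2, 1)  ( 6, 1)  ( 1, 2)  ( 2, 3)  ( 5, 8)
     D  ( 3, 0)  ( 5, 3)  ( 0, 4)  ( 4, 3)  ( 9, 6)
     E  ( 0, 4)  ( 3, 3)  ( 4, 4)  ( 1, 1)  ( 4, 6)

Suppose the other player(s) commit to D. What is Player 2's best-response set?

BR_2 = {T}

u_2(P vs D) = 0
u_2(Q vs D) = 3
u_2(R vs D) = 4
u_2(S vs D) = 3
u_2(T vs D) = 6
max payoff 6 at {T}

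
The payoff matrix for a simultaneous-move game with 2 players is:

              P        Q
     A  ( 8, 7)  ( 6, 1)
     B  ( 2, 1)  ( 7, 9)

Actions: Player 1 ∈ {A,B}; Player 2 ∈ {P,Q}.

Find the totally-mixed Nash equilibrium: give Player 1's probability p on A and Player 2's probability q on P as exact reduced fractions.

P1 indiff ⇒ q·8+(1-q)·6 = q·2+(1-q)·7 ⇒ q(6) = (1-q)(1) ⇒ q = 1/7
P2 indiff ⇒ p·7+(1-p)·1 = p·1+(1-p)·9 ⇒ p(6) = (1-p)(8) ⇒ p = 4/7

(p,q) = (4/7, 1/7)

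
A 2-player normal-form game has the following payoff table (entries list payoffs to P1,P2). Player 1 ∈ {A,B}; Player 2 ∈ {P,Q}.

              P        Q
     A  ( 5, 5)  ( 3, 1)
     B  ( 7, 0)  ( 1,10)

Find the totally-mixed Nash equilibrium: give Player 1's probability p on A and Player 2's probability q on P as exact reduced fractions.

(p,q) = (5/7, 1/2)

P1 indiff ⇒ q·5+(1-q)·3 = q·7+(1-q)·1 ⇒ q(-2) = (1-q)(-2) ⇒ q = 1/2
P2 indiff ⇒ p·5+(1-p)·0 = p·1+(1-p)·10 ⇒ p(4) = (1-p)(10) ⇒ p = 5/7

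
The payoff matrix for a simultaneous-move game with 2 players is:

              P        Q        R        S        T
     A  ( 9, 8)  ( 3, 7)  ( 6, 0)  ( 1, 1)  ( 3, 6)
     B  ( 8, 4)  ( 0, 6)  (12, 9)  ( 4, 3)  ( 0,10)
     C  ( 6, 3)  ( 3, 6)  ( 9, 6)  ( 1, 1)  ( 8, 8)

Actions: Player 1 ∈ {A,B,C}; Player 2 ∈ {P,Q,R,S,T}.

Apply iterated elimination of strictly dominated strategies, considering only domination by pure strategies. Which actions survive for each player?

Survivors P1:{A,C} P2:{P,Q,T}

P2 drop R (T beats it: A:6>0 B:10>9 C:8>6)
P2 drop S (P beats it: A:8>1 B:4>3 C:3>1)
P1 drop B (A beats it: P:9>8 Q:3>0 T:3>0)
P1→{A,C} P2→{P,Q,T}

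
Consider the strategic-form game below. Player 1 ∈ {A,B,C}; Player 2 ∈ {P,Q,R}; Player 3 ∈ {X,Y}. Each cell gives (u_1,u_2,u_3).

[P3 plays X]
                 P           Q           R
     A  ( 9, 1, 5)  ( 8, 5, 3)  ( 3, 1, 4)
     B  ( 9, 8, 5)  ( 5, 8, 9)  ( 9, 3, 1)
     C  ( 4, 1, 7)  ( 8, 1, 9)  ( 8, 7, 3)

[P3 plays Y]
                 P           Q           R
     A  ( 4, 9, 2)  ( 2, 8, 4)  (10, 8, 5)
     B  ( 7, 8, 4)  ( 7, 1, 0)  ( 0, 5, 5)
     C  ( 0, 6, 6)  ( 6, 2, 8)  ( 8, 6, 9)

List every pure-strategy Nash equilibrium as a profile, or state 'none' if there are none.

(A,P,X): not NE [P2→Q gives 5>1]
(A,P,Y): not NE [P1→B gives 7>4; P3→X gives 5>2]
(A,Q,X): not NE [P3→Y gives 4>3]
(A,Q,Y): not NE [P1→B gives 7>2; P2→P gives 9>8]
(A,R,X): not NE [P1→B gives 9>3; P2→Q gives 5>1; P3→Y gives 5>4]
(A,R,Y): not NE [P2→P gives 9>8]
(B,P,X): NE
(B,P,Y): not NE [P3→X gives 5>4]
(B,Q,X): not NE [P1→C gives 8>5]
(B,Q,Y): not NE [P2→P gives 8>1; P3→X gives 9>0]
(B,R,X): not NE [P2→Q gives 8>3; P3→Y gives 5>1]
(B,R,Y): not NE [P1→A gives 10>0; P2→P gives 8>5]
(C,P,X): not NE [P1→B gives 9>4; P2→R gives 7>1]
(C,P,Y): not NE [P1→B gives 7>0; P3→X gives 7>6]
(C,Q,X): not NE [P2→R gives 7>1]
(C,Q,Y): not NE [P1→B gives 7>6; P2→R gives 6>2; P3→X gives 9>8]
(C,R,X): not NE [P1→B gives 9>8; P3→Y gives 9>3]
(C,R,Y): not NE [P1→A gives 10>8]

NE set: (B,P,X)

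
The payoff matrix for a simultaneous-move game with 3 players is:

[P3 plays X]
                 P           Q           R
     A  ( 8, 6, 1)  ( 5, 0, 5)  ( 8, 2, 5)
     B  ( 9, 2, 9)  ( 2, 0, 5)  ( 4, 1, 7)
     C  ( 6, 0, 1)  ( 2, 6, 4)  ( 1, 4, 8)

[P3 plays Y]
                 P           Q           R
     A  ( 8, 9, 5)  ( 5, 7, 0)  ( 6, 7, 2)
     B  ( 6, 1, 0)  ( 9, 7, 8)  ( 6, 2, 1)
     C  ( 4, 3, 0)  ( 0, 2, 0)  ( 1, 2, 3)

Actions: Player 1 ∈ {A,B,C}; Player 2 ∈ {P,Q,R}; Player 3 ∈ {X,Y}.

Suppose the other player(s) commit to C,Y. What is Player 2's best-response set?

u_2(P vs C,Y) = 3
u_2(Q vs C,Y) = 2
u_2(R vs C,Y) = 2
max payoff 3 at {P}

BR_2 = {P}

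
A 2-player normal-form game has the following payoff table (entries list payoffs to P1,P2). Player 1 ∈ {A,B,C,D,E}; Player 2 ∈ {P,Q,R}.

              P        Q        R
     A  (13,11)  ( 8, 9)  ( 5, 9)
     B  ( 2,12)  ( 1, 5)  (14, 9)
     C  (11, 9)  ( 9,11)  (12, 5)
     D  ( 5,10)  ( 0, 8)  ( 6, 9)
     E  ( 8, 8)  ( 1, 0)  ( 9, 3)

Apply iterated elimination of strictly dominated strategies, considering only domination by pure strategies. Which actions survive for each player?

P1 drop D (C beats it: P:11>5 Q:9>0 R:12>6)
P1 drop E (C beats it: P:11>8 Q:9>1 R:12>9)
P2 drop R (P beats it: A:11>9 B:12>9 C:9>5)
P1 drop B (A beats it: P:13>2 Q:8>1)
P1→{A,C} P2→{P,Q}

IESDS → P1:{A,C} P2:{P,Q}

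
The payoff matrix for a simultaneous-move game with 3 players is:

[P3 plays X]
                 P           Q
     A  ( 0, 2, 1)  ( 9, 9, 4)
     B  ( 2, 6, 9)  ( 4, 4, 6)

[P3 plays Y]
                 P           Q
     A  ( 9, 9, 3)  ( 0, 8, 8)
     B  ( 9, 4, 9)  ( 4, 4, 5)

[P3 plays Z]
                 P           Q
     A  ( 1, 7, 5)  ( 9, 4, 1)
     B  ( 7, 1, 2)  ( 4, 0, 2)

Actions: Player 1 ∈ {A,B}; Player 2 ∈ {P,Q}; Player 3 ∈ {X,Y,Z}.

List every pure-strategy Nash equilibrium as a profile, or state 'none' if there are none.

Nash profiles: (B,P,X), (B,P,Y)

(A,P,X): not NE [P1→B gives 2>0; P2→Q gives 9>2; P3→Z gives 5>1]
(A,P,Y): not NE [P3→Z gives 5>3]
(A,P,Z): not NE [P1→B gives 7>1]
(A,Q,X): not NE [P3→Y gives 8>4]
(A,Q,Y): not NE [P1→B gives 4>0; P2→P gives 9>8]
(A,Q,Z): not NE [P2→P gives 7>4; P3→Y gives 8>1]
(B,P,X): NE
(B,P,Y): NE
(B,P,Z): not NE [P3→Y gives 9>2]
(B,Q,X): not NE [P1→A gives 9>4; P2→P gives 6>4]
(B,Q,Y): not NE [P3→X gives 6>5]
(B,Q,Z): not NE [P1→A gives 9>4; P2→P gives 1>0; P3→X gives 6>2]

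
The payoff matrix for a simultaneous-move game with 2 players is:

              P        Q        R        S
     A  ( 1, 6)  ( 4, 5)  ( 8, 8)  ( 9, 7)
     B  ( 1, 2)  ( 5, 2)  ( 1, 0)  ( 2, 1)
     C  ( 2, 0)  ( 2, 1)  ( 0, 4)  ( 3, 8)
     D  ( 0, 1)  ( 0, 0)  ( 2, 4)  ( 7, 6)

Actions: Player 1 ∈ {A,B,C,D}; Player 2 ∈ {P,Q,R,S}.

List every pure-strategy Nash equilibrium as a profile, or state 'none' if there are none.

(A,P): not NE [P1→C gives 2>1; P2→R gives 8>6]
(A,Q): not NE [P1→B gives 5>4; P2→R gives 8>5]
(A,R): NE
(A,S): not NE [P2→R gives 8>7]
(B,P): not NE [P1→C gives 2>1]
(B,Q): NE
(B,R): not NE [P1→A gives 8>1; P2→Q gives 2>0]
(B,S): not NE [P1→A gives 9>2; P2→Q gives 2>1]
(C,P): not NE [P2→S gives 8>0]
(C,Q): not NE [P1→B gives 5>2; P2→S gives 8>1]
(C,R): not NE [P1→A gives 8>0; P2→S gives 8>4]
(C,S): not NE [P1→A gives 9>3]
(D,P): not NE [P1→C gives 2>0; P2→S gives 6>1]
(D,Q): not NE [P1→B gives 5>0; P2→S gives 6>0]
(D,R): not NE [P1→A gives 8>2; P2→S gives 6>4]
(D,S): not NE [P1→A gives 9>7]

Nash profiles: (A,R), (B,Q)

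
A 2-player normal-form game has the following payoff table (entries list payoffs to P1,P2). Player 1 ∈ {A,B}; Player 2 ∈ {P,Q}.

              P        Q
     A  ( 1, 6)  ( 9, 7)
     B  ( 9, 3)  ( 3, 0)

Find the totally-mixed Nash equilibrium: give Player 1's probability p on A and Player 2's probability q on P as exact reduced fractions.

P1 indiff ⇒ q·1+(1-q)·9 = q·9+(1-q)·3 ⇒ q(-8) = (1-q)(-6) ⇒ q = 3/7
P2 indiff ⇒ p·6+(1-p)·3 = p·7+(1-p)·0 ⇒ p(-1) = (1-p)(-3) ⇒ p = 3/4

p=3/4, q=3/7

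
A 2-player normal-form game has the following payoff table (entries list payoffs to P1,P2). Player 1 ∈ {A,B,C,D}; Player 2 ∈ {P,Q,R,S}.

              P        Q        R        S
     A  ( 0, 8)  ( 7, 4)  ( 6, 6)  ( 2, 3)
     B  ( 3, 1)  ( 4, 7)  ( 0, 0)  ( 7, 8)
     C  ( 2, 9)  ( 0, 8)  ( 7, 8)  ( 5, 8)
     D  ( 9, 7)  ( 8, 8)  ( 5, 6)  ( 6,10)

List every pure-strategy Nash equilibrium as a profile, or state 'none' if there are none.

NE set: (B,S)

(A,P): not NE [P1→D gives 9>0]
(A,Q): not NE [P1→D gives 8>7; P2→P gives 8>4]
(A,R): not NE [P1→C gives 7>6; P2→P gives 8>6]
(A,S): not NE [P1→B gives 7>2; P2→P gives 8>3]
(B,P): not NE [P1→D gives 9>3; P2→S gives 8>1]
(B,Q): not NE [P1→D gives 8>4; P2→S gives 8>7]
(B,R): not NE [P1→C gives 7>0; P2→S gives 8>0]
(B,S): NE
(C,P): not NE [P1→D gives 9>2]
(C,Q): not NE [P1→D gives 8>0; P2→P gives 9>8]
(C,R): not NE [P2→P gives 9>8]
(C,S): not NE [P1→B gives 7>5; P2→P gives 9>8]
(D,P): not NE [P2→S gives 10>7]
(D,Q): not NE [P2→S gives 10>8]
(D,R): not NE [P1→C gives 7>5; P2→S gives 10>6]
(D,S): not NE [P1→B gives 7>6]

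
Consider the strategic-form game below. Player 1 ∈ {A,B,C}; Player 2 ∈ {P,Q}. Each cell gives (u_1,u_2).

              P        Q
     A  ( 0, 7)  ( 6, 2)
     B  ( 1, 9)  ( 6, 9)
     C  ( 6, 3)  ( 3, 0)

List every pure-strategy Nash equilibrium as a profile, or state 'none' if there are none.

Nash profiles: (B,Q), (C,P)

(A,P): not NE [P1→C gives 6>0]
(A,Q): not NE [P2→P gives 7>2]
(B,P): not NE [P1→C gives 6>1]
(B,Q): NE
(C,P): NE
(C,Q): not NE [P1→B gives 6>3; P2→P gives 3>0]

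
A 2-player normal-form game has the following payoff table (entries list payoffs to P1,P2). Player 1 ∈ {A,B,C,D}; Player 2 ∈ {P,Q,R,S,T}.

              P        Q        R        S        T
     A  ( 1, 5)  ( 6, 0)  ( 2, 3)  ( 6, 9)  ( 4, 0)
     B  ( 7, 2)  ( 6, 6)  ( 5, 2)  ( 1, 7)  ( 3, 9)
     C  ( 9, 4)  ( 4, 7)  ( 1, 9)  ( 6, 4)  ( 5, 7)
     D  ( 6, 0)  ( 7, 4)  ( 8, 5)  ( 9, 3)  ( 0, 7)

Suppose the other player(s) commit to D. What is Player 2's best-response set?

u_2(P vs D) = 0
u_2(Q vs D) = 4
u_2(R vs D) = 5
u_2(S vs D) = 3
u_2(T vs D) = 7
max payoff 7 at {T}

argmax u_2 = {T}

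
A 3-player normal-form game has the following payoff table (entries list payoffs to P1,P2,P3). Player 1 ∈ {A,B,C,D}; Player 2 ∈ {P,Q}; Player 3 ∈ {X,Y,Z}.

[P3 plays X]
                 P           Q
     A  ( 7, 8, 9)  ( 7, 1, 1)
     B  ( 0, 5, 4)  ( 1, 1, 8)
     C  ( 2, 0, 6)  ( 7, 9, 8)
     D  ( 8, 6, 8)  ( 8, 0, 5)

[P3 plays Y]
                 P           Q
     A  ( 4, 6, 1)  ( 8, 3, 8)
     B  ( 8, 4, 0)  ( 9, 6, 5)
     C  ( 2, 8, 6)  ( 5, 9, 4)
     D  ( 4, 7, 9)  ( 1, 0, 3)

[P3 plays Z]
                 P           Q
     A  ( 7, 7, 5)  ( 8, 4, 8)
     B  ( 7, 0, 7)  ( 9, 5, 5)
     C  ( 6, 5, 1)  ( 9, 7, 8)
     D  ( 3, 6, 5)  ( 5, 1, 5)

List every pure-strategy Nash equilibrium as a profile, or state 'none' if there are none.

Nash profiles: (C,Q,Z)

(A,P,X): not NE [P1→D gives 8>7]
(A,P,Y): not NE [P1→B gives 8>4; P3→X gives 9>1]
(A,P,Z): not NE [P3→X gives 9>5]
(A,Q,X): not NE [P1→D gives 8>7; P2→P gives 8>1; P3→Z gives 8>1]
(A,Q,Y): not NE [P1→B gives 9>8; P2→P gives 6>3]
(A,Q,Z): not NE [P1→C gives 9>8; P2→P gives 7>4]
(B,P,X): not NE [P1→D gives 8>0; P3→Z gives 7>4]
(B,P,Y): not NE [P2→Q gives 6>4; P3→Z gives 7>0]
(B,P,Z): not NE [P2→Q gives 5>0]
(B,Q,X): not NE [P1→D gives 8>1; P2→P gives 5>1]
(B,Q,Y): not NE [P3→X gives 8>5]
(B,Q,Z): not NE [P3→X gives 8>5]
(C,P,X): not NE [P1→D gives 8>2; P2→Q gives 9>0]
(C,P,Y): not NE [P1→B gives 8>2; P2→Q gives 9>8]
(C,P,Z): not NE [P1→B gives 7>6; P2→Q gives 7>5; P3→Y gives 6>1]
(C,Q,X): not NE [P1→D gives 8>7]
(C,Q,Y): not NE [P1→B gives 9>5; P3→Z gives 8>4]
(C,Q,Z): NE
(D,P,X): not NE [P3→Y gives 9>8]
(D,P,Y): not NE [P1→B gives 8>4]
(D,P,Z): not NE [P1→B gives 7>3; P3→Y gives 9>5]
(D,Q,X): not NE [P2→P gives 6>0]
(D,Q,Y): not NE [P1→B gives 9>1; P2→P gives 7>0; P3→Z gives 5>3]
(D,Q,Z): not NE [P1→C gives 9>5; P2→P gives 6>1]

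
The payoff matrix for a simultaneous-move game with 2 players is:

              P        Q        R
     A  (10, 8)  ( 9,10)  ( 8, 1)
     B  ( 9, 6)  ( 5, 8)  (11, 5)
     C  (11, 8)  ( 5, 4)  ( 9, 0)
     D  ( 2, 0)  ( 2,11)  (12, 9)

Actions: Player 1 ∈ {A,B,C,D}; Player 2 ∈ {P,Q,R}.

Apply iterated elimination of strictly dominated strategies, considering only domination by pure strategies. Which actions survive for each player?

Survivors P1:{A,C} P2:{P,Q}

P2 drop R (Q beats it: A:10>1 B:8>5 C:4>0 D:11>9)
P1 drop B (A beats it: P:10>9 Q:9>5)
P1 drop D (A beats it: P:10>2 Q:9>2)
P1→{A,C} P2→{P,Q}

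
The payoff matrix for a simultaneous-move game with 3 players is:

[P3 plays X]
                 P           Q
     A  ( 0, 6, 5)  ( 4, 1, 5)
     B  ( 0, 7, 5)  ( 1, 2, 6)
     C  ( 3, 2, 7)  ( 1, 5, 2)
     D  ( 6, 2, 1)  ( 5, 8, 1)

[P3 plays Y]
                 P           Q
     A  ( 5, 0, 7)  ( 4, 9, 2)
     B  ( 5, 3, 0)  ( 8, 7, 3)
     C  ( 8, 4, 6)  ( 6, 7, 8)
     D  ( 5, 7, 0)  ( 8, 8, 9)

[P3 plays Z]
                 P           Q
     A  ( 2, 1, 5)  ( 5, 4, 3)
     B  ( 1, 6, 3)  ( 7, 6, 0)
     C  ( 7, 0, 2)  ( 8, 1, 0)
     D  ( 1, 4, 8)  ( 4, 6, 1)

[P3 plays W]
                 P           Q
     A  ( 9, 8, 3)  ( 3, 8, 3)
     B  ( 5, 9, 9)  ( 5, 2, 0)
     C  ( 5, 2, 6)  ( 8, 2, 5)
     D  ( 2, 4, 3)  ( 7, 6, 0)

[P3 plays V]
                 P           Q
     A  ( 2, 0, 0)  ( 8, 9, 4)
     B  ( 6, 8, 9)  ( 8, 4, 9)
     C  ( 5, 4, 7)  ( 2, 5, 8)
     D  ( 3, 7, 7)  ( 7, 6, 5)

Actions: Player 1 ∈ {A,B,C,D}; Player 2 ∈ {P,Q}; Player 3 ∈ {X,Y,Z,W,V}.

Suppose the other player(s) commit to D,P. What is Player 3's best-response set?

argmax u_3 = {Z}

u_3(X vs D,P) = 1
u_3(Y vs D,P) = 0
u_3(Z vs D,P) = 8
u_3(W vs D,P) = 3
u_3(V vs D,P) = 7
max payoff 8 at {Z}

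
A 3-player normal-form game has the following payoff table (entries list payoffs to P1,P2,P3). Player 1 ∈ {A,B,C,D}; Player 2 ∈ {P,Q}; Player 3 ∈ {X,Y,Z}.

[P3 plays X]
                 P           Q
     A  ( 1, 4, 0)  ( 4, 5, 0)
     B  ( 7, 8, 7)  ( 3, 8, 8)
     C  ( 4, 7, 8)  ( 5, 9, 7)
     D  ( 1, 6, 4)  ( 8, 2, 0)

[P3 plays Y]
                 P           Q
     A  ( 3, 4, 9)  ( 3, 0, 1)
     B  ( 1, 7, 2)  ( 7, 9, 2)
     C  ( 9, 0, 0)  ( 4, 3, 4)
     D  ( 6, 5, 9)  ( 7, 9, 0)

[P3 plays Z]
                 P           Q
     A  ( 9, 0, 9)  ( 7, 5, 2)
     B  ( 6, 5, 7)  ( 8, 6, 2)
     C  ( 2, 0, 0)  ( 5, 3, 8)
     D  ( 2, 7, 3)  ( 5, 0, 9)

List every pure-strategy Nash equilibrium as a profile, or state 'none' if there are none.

Nash profiles: (B,P,X)

(A,P,X): not NE [P1→B gives 7>1; P2→Q gives 5>4; P3→Z gives 9>0]
(A,P,Y): not NE [P1→C gives 9>3]
(A,P,Z): not NE [P2→Q gives 5>0]
(A,Q,X): not NE [P1→D gives 8>4; P3→Z gives 2>0]
(A,Q,Y): not NE [P1→D gives 7>3; P2→P gives 4>0; P3→Z gives 2>1]
(A,Q,Z): not NE [P1→B gives 8>7]
(B,P,X): NE
(B,P,Y): not NE [P1→C gives 9>1; P2→Q gives 9>7; P3→Z gives 7>2]
(B,P,Z): not NE [P1→A gives 9>6; P2→Q gives 6>5]
(B,Q,X): not NE [P1→D gives 8>3]
(B,Q,Y): not NE [P3→X gives 8>2]
(B,Q,Z): not NE [P3→X gives 8>2]
(C,P,X): not NE [P1→B gives 7>4; P2→Q gives 9>7]
(C,P,Y): not NE [P2→Q gives 3>0; P3→X gives 8>0]
(C,P,Z): not NE [P1→A gives 9>2; P2→Q gives 3>0; P3→X gives 8>0]
(C,Q,X): not NE [P1→D gives 8>5; P3→Z gives 8>7]
(C,Q,Y): not NE [P1→D gives 7>4; P3→Z gives 8>4]
(C,Q,Z): not NE [P1→B gives 8>5]
(D,P,X): not NE [P1→B gives 7>1; P3→Y gives 9>4]
(D,P,Y): not NE [P1→C gives 9>6; P2→Q gives 9>5]
(D,P,Z): not NE [P1→A gives 9>2; P3→Y gives 9>3]
(D,Q,X): not NE [P2→P gives 6>2; P3→Z gives 9>0]
(D,Q,Y): not NE [P3→Z gives 9>0]
(D,Q,Z): not NE [P1→B gives 8>5; P2→P gives 7>0]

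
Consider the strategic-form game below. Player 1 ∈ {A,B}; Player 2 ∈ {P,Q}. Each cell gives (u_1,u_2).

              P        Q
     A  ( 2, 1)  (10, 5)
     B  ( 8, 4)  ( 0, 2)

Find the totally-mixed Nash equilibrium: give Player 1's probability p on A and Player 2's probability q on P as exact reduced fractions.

(p,q) = (1/3, 5/8)

P1 indiff ⇒ q·2+(1-q)·10 = q·8+(1-q)·0 ⇒ q(-6) = (1-q)(-10) ⇒ q = 5/8
P2 indiff ⇒ p·1+(1-p)·4 = p·5+(1-p)·2 ⇒ p(-4) = (1-p)(-2) ⇒ p = 1/3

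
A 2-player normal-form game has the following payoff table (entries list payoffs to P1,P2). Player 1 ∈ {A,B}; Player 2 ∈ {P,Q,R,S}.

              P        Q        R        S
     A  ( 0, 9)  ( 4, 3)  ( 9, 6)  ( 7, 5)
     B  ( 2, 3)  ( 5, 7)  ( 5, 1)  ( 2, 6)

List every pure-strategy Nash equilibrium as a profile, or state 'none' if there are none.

PSNE = {(B,Q)}

(A,P): not NE [P1→B gives 2>0]
(A,Q): not NE [P1→B gives 5>4; P2→P gives 9>3]
(A,R): not NE [P2→P gives 9>6]
(A,S): not NE [P2→P gives 9>5]
(B,P): not NE [P2→Q gives 7>3]
(B,Q): NE
(B,R): not NE [P1→A gives 9>5; P2→Q gives 7>1]
(B,S): not NE [P1→A gives 7>2; P2→Q gives 7>6]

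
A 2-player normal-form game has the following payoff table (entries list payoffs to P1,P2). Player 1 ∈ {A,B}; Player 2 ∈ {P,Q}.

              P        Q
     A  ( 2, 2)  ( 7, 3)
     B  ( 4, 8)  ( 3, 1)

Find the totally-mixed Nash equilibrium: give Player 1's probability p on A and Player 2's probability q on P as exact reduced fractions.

P1 indiff ⇒ q·2+(1-q)·7 = q·4+(1-q)·3 ⇒ q(-2) = (1-q)(-4) ⇒ q = 2/3
P2 indiff ⇒ p·2+(1-p)·8 = p·3+(1-p)·1 ⇒ p(-1) = (1-p)(-7) ⇒ p = 7/8

P1 mixes 7/8 on A; P2 mixes 2/3 on P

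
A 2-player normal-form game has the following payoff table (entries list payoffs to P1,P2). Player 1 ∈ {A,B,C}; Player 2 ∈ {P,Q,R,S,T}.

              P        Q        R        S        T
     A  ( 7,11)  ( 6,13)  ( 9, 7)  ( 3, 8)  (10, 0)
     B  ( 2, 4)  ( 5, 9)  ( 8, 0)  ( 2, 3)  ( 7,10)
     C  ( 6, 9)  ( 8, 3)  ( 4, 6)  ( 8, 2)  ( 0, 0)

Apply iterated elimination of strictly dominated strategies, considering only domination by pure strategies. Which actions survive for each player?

Survivors P1:{A,C} P2:{P,Q}

P1 drop B (A beats it: P:7>2 Q:6>5 R:9>8 S:3>2 T:10>7)
P2 drop R (P beats it: A:11>7 C:9>6)
P2 drop S (P beats it: A:11>8 C:9>2)
P2 drop T (P beats it: A:11>0 C:9>0)
P1→{A,C} P2→{P,Q}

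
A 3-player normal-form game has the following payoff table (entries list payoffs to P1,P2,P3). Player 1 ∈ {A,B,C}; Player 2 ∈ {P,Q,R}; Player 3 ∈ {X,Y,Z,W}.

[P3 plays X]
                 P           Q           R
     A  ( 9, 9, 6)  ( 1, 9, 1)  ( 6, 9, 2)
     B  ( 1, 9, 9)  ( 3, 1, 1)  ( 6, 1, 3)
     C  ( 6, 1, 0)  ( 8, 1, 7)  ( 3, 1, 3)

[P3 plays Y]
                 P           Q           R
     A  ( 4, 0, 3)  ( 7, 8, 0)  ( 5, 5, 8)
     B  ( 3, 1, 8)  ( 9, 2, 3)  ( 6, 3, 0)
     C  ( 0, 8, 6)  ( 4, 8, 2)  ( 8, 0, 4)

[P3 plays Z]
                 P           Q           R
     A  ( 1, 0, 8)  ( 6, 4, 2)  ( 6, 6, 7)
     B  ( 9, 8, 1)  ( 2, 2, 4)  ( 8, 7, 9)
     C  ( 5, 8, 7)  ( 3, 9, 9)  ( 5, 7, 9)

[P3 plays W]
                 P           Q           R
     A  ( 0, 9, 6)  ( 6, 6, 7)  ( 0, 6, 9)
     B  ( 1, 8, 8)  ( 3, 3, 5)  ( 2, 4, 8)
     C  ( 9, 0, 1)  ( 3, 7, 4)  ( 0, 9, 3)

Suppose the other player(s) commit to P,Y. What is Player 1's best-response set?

u_1(A vs P,Y) = 4
u_1(B vs P,Y) = 3
u_1(C vs P,Y) = 0
max payoff 4 at {A}

P1 best: {A}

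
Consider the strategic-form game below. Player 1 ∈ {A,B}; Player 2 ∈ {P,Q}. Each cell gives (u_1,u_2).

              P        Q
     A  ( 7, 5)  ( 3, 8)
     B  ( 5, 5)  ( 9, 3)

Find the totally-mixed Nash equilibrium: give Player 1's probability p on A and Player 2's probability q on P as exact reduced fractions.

P1 mixes 2/5 on A; P2 mixes 3/4 on P

P1 indiff ⇒ q·7+(1-q)·3 = q·5+(1-q)·9 ⇒ q(2) = (1-q)(6) ⇒ q = 3/4
P2 indiff ⇒ p·5+(1-p)·5 = p·8+(1-p)·3 ⇒ p(-3) = (1-p)(-2) ⇒ p = 2/5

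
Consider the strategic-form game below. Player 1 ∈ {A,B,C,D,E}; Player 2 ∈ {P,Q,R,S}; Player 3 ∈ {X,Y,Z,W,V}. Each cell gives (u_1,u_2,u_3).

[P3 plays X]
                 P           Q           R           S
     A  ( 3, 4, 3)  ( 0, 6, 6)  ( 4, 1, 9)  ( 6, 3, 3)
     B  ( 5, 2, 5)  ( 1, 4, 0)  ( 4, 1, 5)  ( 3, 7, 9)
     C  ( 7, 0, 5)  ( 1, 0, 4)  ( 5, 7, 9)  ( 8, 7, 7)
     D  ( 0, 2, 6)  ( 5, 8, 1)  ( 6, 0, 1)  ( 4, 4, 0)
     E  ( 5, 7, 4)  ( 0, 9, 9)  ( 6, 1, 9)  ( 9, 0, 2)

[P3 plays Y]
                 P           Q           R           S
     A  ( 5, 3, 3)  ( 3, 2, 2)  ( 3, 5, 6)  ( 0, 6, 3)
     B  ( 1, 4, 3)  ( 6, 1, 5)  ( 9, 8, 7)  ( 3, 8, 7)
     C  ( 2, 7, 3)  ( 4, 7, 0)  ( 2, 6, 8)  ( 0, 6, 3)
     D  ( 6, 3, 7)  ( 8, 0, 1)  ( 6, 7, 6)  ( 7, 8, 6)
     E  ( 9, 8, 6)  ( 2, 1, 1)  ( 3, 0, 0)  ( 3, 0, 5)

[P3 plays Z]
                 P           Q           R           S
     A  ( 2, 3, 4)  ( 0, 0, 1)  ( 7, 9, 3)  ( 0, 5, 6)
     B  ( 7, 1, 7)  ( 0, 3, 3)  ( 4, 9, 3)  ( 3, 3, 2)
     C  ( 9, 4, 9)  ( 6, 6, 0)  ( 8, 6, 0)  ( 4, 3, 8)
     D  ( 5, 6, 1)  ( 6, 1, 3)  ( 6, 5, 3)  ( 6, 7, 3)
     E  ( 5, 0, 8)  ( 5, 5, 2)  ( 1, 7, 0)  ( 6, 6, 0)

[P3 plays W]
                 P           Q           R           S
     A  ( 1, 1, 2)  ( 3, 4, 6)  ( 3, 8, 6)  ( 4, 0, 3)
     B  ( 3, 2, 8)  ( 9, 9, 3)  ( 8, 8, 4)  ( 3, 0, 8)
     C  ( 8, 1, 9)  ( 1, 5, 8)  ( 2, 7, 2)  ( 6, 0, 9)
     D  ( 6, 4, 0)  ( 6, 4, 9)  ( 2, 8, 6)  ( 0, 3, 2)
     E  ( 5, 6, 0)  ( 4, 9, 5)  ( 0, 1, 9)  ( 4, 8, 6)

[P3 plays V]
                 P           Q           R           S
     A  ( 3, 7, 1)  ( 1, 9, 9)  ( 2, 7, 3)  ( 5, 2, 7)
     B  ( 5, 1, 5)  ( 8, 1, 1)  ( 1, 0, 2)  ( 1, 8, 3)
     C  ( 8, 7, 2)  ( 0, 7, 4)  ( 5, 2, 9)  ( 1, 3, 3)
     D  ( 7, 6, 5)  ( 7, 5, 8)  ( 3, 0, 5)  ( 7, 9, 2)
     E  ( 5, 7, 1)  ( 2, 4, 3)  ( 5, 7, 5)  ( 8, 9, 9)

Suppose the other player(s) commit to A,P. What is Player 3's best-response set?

BR_3 = {Z}

u_3(X vs A,P) = 3
u_3(Y vs A,P) = 3
u_3(Z vs A,P) = 4
u_3(W vs A,P) = 2
u_3(V vs A,P) = 1
max payoff 4 at {Z}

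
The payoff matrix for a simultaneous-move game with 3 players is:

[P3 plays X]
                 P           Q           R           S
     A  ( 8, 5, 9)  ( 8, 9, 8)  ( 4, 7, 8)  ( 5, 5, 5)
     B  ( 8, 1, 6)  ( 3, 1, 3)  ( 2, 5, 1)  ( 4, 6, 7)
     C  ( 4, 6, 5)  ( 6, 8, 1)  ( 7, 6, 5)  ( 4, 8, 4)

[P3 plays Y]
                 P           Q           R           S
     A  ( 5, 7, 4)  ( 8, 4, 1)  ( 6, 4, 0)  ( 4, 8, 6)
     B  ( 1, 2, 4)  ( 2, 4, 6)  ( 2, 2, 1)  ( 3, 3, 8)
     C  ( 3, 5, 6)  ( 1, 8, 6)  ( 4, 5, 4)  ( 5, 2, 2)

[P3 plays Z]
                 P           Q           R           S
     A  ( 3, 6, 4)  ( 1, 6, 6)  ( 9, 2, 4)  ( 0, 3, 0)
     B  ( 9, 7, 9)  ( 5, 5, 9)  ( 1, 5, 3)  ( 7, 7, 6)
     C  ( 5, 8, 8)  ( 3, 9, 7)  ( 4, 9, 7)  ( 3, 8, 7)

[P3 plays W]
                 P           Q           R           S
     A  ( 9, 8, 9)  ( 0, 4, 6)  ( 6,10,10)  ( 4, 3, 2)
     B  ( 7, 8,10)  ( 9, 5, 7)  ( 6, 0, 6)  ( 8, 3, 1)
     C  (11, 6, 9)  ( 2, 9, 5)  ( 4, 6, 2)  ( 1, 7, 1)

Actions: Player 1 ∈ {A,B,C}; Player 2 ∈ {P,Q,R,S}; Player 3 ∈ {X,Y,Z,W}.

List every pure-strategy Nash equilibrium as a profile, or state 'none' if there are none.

NE set: (A,Q,X), (A,R,W)

(A,P,X): not NE [P2→Q gives 9>5]
(A,P,Y): not NE [P2→S gives 8>7; P3→W gives 9>4]
(A,P,Z): not NE [P1→B gives 9>3; P3→W gives 9>4]
(A,P,W): not NE [P1→C gives 11>9; P2→R gives 10>8]
(A,Q,X): NE
(A,Q,Y): not NE [P2→S gives 8>4; P3→X gives 8>1]
(A,Q,Z): not NE [P1→B gives 5>1; P3→X gives 8>6]
(A,Q,W): not NE [P1→B gives 9>0; P2→R gives 10>4; P3→X gives 8>6]
(A,R,X): not NE [P1→C gives 7>4; P2→Q gives 9>7; P3→W gives 10>8]
(A,R,Y): not NE [P2→S gives 8>4; P3→W gives 10>0]
(A,R,Z): not NE [P2→Q gives 6>2; P3→W gives 10>4]
(A,R,W): NE
(A,S,X): not NE [P2→Q gives 9>5; P3→Y gives 6>5]
(A,S,Y): not NE [P1→C gives 5>4]
(A,S,Z): not NE [P1→B gives 7>0; P2→Q gives 6>3; P3→Y gives 6>0]
(A,S,W): not NE [P1→B gives 8>4; P2→R gives 10>3; P3→Y gives 6>2]
(B,P,X): not NE [P2→S gives 6>1; P3→W gives 10>6]
(B,P,Y): not NE [P1→A gives 5>1; P2→Q gives 4>2; P3→W gives 10>4]
(B,P,Z): not NE [P3→W gives 10>9]
(B,P,W): not NE [P1→C gives 11>7]
(B,Q,X): not NE [P1→A gives 8>3; P2→S gives 6>1; P3→Z gives 9>3]
(B,Q,Y): not NE [P1→A gives 8>2; P3→Z gives 9>6]
(B,Q,Z): not NE [P2→S gives 7>5]
(B,Q,W): not NE [P2→P gives 8>5; P3→Z gives 9>7]
(B,R,X): not NE [P1→C gives 7>2; P2→S gives 6>5; P3→W gives 6>1]
(B,R,Y): not NE [P1→A gives 6>2; P2→Q gives 4>2; P3→W gives 6>1]
(B,R,Z): not NE [P1→A gives 9>1; P2→S gives 7>5; P3→W gives 6>3]
(B,R,W): not NE [P2→P gives 8>0]
(B,S,X): not NE [P1→A gives 5>4; P3→Y gives 8>7]
(B,S,Y): not NE [P1→C gives 5>3; P2→Q gives 4>3]
(B,S,Z): not NE [P3→Y gives 8>6]
(B,S,W): not NE [P2→P gives 8>3; P3→Y gives 8>1]
(C,P,X): not NE [P1→B gives 8>4; P2→S gives 8>6; P3→W gives 9>5]
(C,P,Y): not NE [P1→A gives 5>3; P2→Q gives 8>5; P3→W gives 9>6]
(C,P,Z): not NE [P1→B gives 9>5; P2→R gives 9>8; P3→W gives 9>8]
(C,P,W): not NE [P2→Q gives 9>6]
(C,Q,X): not NE [P1→A gives 8>6; P3→Z gives 7>1]
(C,Q,Y): not NE [P1→A gives 8>1; P3→Z gives 7>6]
(C,Q,Z): not NE [P1→B gives 5>3]
(C,Q,W): not NE [P1→B gives 9>2; P3→Z gives 7>5]
(C,R,X): not NE [P2→S gives 8>6; P3→Z gives 7>5]
(C,R,Y): not NE [P1→A gives 6>4; P2→Q gives 8>5; P3→Z gives 7>4]
(C,R,Z): not NE [P1→A gives 9>4]
(C,R,W): not NE [P1→B gives 6>4; P2→Q gives 9>6; P3→Z gives 7>2]
(C,S,X): not NE [P1→A gives 5>4; P3→Z gives 7>4]
(C,S,Y): not NE [P2→Q gives 8>2; P3→Z gives 7>2]
(C,S,Z): not NE [P1→B gives 7>3; P2→R gives 9>8]
(C,S,W): not NE [P1→B gives 8>1; P2→Q gives 9>7; P3→Z gives 7>1]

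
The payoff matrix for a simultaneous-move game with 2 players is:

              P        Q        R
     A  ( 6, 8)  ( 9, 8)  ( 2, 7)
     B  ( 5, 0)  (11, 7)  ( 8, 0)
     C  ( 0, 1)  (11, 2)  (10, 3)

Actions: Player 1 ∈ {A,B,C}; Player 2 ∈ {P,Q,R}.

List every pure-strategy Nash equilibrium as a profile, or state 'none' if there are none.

PSNE = {(A,P), (B,Q), (C,R)}

(A,P): NE
(A,Q): not NE [P1→C gives 11>9]
(A,R): not NE [P1→C gives 10>2; P2→Q gives 8>7]
(B,P): not NE [P1→A gives 6>5; P2→Q gives 7>0]
(B,Q): NE
(B,R): not NE [P1→C gives 10>8; P2→Q gives 7>0]
(C,P): not NE [P1→A gives 6>0; P2→R gives 3>1]
(C,Q): not NE [P2→R gives 3>2]
(C,R): NE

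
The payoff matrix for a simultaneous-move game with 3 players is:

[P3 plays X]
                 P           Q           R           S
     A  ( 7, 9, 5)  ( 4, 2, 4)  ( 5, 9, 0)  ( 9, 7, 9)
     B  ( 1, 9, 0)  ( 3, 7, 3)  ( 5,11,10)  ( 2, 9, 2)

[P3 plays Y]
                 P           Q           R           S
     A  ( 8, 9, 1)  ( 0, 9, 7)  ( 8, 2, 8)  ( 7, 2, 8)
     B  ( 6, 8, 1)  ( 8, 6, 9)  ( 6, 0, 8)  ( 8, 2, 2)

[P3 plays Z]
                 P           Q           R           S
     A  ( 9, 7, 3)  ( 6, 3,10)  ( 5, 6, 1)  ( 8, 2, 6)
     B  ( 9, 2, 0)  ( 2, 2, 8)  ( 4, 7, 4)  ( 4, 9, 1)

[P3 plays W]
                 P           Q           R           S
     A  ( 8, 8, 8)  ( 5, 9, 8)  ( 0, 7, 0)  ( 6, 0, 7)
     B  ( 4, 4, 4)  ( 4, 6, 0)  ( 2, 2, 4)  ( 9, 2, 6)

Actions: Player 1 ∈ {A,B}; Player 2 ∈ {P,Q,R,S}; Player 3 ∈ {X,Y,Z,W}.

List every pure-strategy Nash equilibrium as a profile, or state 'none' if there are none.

NE set: (B,R,X)

(A,P,X): not NE [P3→W gives 8>5]
(A,P,Y): not NE [P3→W gives 8>1]
(A,P,Z): not NE [P3→W gives 8>3]
(A,P,W): not NE [P2→Q gives 9>8]
(A,Q,X): not NE [P2→R gives 9>2; P3→Z gives 10>4]
(A,Q,Y): not NE [P1→B gives 8>0; P3→Z gives 10>7]
(A,Q,Z): not NE [P2→P gives 7>3]
(A,Q,W): not NE [P3→Z gives 10>8]
(A,R,X): not NE [P3→Y gives 8>0]
(A,R,Y): not NE [P2→Q gives 9>2]
(A,R,Z): not NE [P2→P gives 7>6; P3→Y gives 8>1]
(A,R,W): not NE [P1→B gives 2>0; P2→Q gives 9>7; P3→Y gives 8>0]
(A,S,X): not NE [P2→R gives 9>7]
(A,S,Y): not NE [P1→B gives 8>7; P2→Q gives 9>2; P3→X gives 9>8]
(A,S,Z): not NE [P2→P gives 7>2; P3→X gives 9>6]
(A,S,W): not NE [P1→B gives 9>6; P2→Q gives 9>0; P3→X gives 9>7]
(B,P,X): not NE [P1→A gives 7>1; P2→R gives 11>9; P3→W gives 4>0]
(B,P,Y): not NE [P1→A gives 8>6; P3→W gives 4>1]
(B,P,Z): not NE [P2→S gives 9>2; P3→W gives 4>0]
(B,P,W): not NE [P1→A gives 8>4; P2→Q gives 6>4]
(B,Q,X): not NE [P1→A gives 4>3; P2→R gives 11>7; P3→Y gives 9>3]
(B,Q,Y): not NE [P2→P gives 8>6]
(B,Q,Z): not NE [P1→A gives 6>2; P2→S gives 9>2; P3→Y gives 9>8]
(B,Q,W): not NE [P1→A gives 5>4; P3→Y gives 9>0]
(B,R,X): NE
(B,R,Y): not NE [P1→A gives 8>6; P2→P gives 8>0; P3→X gives 10>8]
(B,R,Z): not NE [P1→A gives 5>4; P2→S gives 9>7; P3→X gives 10>4]
(B,R,W): not NE [P2→Q gives 6>2; P3→X gives 10>4]
(B,S,X): not NE [P1→A gives 9>2; P2→R gives 11>9; P3→W gives 6>2]
(B,S,Y): not NE [P2→P gives 8>2; P3→W gives 6>2]
(B,S,Z): not NE [P1→A gives 8>4; P3→W gives 6>1]
(B,S,W): not NE [P2→Q gives 6>2]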